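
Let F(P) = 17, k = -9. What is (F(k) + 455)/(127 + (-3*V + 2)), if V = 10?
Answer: 472/99 ≈ 4.7677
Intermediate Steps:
(F(k) + 455)/(127 + (-3*V + 2)) = (17 + 455)/(127 + (-3*10 + 2)) = 472/(127 + (-30 + 2)) = 472/(127 - 28) = 472/99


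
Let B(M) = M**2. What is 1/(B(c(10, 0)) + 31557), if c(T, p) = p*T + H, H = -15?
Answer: 1/31782 ≈ 3.1464e-5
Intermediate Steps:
c(T, p) = -15 + T*p (c(T, p) = p*T - 15 = T*p - 15 = -15 + T*p)
1/(B(c(10, 0)) + 31557) = 1/((-15 + 10*0)**2 + 31557) = 1/((-15 + 0)**2 + 31557) = 1/((-15)**2 + 31557) = 1/(225 + 31557) = 1/31782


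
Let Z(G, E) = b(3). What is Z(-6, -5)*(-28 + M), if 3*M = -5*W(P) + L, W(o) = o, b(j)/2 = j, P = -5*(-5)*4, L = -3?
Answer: -1174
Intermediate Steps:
P = 100 (P = 25*4 = 100)
b(j) = 2*j
Z(G, E) = 6 (Z(G, E) = 2*3 = 6)
M = -503/3 (M = (-5*100 - 3)/3 = (-500 - 3)/3 = (⅓)*(-503) = -503/3 ≈ -167.67)
Z(-6, -5)*(-28 + M) = 6*(-28 - 503/3) = 6*(-587/3) = -1174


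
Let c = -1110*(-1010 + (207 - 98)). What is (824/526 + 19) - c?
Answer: -263023521/263 ≈ -1.0001e+6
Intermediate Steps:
c = 1000110 (c = -1110*(-1010 + 109) = -1110*(-901) = 1000110)
(824/526 + 19) - c = (824/526 + 19) - 1*1000110 = (824*(1/526) + 19) - 1000110 = (412/263 + 19) - 1000110 = 5409/263 - 1000110 = -263023521/263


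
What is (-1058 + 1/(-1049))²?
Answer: 1231751484649/1100401 ≈ 1.1194e+6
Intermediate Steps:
(-1058 + 1/(-1049))² = (-1058 - 1/1049)² = (-1109843/1049)² = 1231751484649/1100401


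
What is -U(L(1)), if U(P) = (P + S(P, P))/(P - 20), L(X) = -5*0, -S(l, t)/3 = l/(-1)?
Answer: 0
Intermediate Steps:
S(l, t) = 3*l (S(l, t) = -3*l/(-1) = -3*l*(-1) = -(-3)*l = 3*l)
L(X) = 0
U(P) = 4*P/(-20 + P) (U(P) = (P + 3*P)/(P - 20) = (4*P)/(-20 + P) = 4*P/(-20 + P))
-U(L(1)) = -4*0/(-20 + 0) = -4*0/(-20) = -4*0*(-1)/20 = -1*0 = 0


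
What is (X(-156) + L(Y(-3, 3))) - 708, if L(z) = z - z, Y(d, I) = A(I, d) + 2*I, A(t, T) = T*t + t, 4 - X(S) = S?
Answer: -548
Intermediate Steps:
X(S) = 4 - S
A(t, T) = t + T*t
Y(d, I) = 2*I + I*(1 + d) (Y(d, I) = I*(1 + d) + 2*I = 2*I + I*(1 + d))
L(z) = 0
(X(-156) + L(Y(-3, 3))) - 708 = ((4 - 1*(-156)) + 0) - 708 = ((4 + 156) + 0) - 708 = (160 + 0) - 708 = 160 - 708 = -548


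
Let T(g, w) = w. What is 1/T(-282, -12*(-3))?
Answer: 1/36 ≈ 0.027778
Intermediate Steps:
1/T(-282, -12*(-3)) = 1/(-12*(-3)) = 1/36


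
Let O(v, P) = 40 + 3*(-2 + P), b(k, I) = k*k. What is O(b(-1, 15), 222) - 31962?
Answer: -31262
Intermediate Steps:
b(k, I) = k²
O(v, P) = 34 + 3*P (O(v, P) = 40 + (-6 + 3*P) = 34 + 3*P)
O(b(-1, 15), 222) - 31962 = (34 + 3*222) - 31962 = (34 + 666) - 31962 = 700 - 31962 = -31262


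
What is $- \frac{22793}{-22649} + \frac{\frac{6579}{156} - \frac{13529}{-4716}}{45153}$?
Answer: $\frac{544474488263}{540498884211} \approx 1.0074$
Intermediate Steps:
$- \frac{22793}{-22649} + \frac{\frac{6579}{156} - \frac{13529}{-4716}}{45153} = \left(-22793\right) \left(- \frac{1}{22649}\right) + \left(6579 \cdot \frac{1}{156} - - \frac{13529}{4716}\right) \frac{1}{45153} = \frac{22793}{22649} + \left(\frac{2193}{52} + \frac{13529}{4716}\right) \frac{1}{45153} = \frac{22793}{22649} + \frac{690356}{15327} \cdot \frac{1}{45153} = \frac{22793}{22649} + \frac{690356}{692060031} = \frac{544474488263}{540498884211}$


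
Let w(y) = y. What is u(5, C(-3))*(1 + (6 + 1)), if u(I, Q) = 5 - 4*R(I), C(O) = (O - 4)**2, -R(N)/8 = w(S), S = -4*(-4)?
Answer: 4136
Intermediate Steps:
S = 16
R(N) = -128 (R(N) = -8*16 = -128)
C(O) = (-4 + O)**2
u(I, Q) = 517 (u(I, Q) = 5 - 4*(-128) = 5 + 512 = 517)
u(5, C(-3))*(1 + (6 + 1)) = 517*(1 + (6 + 1)) = 517*(1 + 7) = 517*8 = 4136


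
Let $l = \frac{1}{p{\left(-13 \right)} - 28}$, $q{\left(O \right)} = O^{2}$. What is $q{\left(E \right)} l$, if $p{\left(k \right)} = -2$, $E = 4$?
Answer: $- \frac{8}{15} \approx -0.53333$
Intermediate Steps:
$l = - \frac{1}{30}$ ($l = \frac{1}{-2 - 28} = \frac{1}{-30} = - \frac{1}{30} \approx -0.033333$)
$q{\left(E \right)} l = 4^{2} \left(- \frac{1}{30}\right) = 16 \left(- \frac{1}{30}\right) = - \frac{8}{15}$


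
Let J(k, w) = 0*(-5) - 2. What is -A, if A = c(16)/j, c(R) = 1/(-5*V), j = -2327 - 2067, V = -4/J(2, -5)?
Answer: -1/43940 ≈ -2.2758e-5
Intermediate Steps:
J(k, w) = -2 (J(k, w) = 0 - 2 = -2)
V = 2 (V = -4/(-2) = -4*(-1/2) = 2)
j = -4394
c(R) = -1/10 (c(R) = 1/(-5*2) = 1/(-10) = -1/10)
A = 1/43940 (A = -1/10/(-4394) = -1/10*(-1/4394) = 1/43940 ≈ 2.2758e-5)
-A = -1*1/43940 = -1/43940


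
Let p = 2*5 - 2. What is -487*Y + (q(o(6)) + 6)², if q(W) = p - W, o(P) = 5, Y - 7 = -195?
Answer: 91637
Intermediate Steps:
p = 8 (p = 10 - 2 = 8)
Y = -188 (Y = 7 - 195 = -188)
q(W) = 8 - W
-487*Y + (q(o(6)) + 6)² = -487*(-188) + ((8 - 1*5) + 6)² = 91556 + ((8 - 5) + 6)² = 91556 + (3 + 6)² = 91556 + 9² = 91556 + 81 = 91637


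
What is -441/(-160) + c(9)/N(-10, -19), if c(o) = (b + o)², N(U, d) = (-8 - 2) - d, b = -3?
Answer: 1081/160 ≈ 6.7562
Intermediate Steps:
N(U, d) = -10 - d
c(o) = (-3 + o)²
-441/(-160) + c(9)/N(-10, -19) = -441/(-160) + (-3 + 9)²/(-10 - 1*(-19)) = -441*(-1/160) + 6²/(-10 + 19) = 441/160 + 36/9 = 441/160 + 36*(⅑) = 441/160 + 4 = 1081/160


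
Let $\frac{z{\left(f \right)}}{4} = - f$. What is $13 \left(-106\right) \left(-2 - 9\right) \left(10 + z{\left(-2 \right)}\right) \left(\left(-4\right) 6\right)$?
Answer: $-6548256$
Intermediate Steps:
$z{\left(f \right)} = - 4 f$ ($z{\left(f \right)} = 4 \left(- f\right) = - 4 f$)
$13 \left(-106\right) \left(-2 - 9\right) \left(10 + z{\left(-2 \right)}\right) \left(\left(-4\right) 6\right) = 13 \left(-106\right) \left(-2 - 9\right) \left(10 - -8\right) \left(\left(-4\right) 6\right) = - 1378 - 11 \left(10 + 8\right) \left(-24\right) = - 1378 \left(-11\right) 18 \left(-24\right) = - 1378 \left(\left(-198\right) \left(-24\right)\right) = \left(-1378\right) 4752 = -6548256$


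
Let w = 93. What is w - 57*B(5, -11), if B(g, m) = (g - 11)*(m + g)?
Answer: -1959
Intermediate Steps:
B(g, m) = (-11 + g)*(g + m)
w - 57*B(5, -11) = 93 - 57*(5² - 11*5 - 11*(-11) + 5*(-11)) = 93 - 57*(25 - 55 + 121 - 55) = 93 - 57*36 = 93 - 2052 = -1959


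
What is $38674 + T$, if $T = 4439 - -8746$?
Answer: $51859$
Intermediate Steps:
$T = 13185$ ($T = 4439 + 8746 = 13185$)
$38674 + T = 38674 + 13185 = 51859$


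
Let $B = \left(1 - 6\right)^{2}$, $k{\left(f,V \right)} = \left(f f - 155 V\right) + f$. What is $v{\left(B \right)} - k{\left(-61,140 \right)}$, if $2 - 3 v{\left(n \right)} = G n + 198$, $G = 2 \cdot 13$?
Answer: $17758$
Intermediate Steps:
$G = 26$
$k{\left(f,V \right)} = f + f^{2} - 155 V$ ($k{\left(f,V \right)} = \left(f^{2} - 155 V\right) + f = f + f^{2} - 155 V$)
$B = 25$ ($B = \left(-5\right)^{2} = 25$)
$v{\left(n \right)} = - \frac{196}{3} - \frac{26 n}{3}$ ($v{\left(n \right)} = \frac{2}{3} - \frac{26 n + 198}{3} = \frac{2}{3} - \frac{198 + 26 n}{3} = \frac{2}{3} - \left(66 + \frac{26 n}{3}\right) = - \frac{196}{3} - \frac{26 n}{3}$)
$v{\left(B \right)} - k{\left(-61,140 \right)} = \left(- \frac{196}{3} - \frac{650}{3}\right) - \left(-61 + \left(-61\right)^{2} - 21700\right) = \left(- \frac{196}{3} - \frac{650}{3}\right) - \left(-61 + 3721 - 21700\right) = -282 - -18040 = -282 + 18040 = 17758$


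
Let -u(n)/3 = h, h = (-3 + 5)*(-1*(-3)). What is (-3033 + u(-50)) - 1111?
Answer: -4162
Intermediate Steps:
h = 6 (h = 2*3 = 6)
u(n) = -18 (u(n) = -3*6 = -18)
(-3033 + u(-50)) - 1111 = (-3033 - 18) - 1111 = -3051 - 1111 = -4162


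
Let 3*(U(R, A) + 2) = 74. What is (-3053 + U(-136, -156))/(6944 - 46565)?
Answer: 9091/118863 ≈ 0.076483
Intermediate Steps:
U(R, A) = 68/3 (U(R, A) = -2 + (⅓)*74 = -2 + 74/3 = 68/3)
(-3053 + U(-136, -156))/(6944 - 46565) = (-3053 + 68/3)/(6944 - 46565) = -9091/3/(-39621) = -9091/3*(-1/39621) = 9091/118863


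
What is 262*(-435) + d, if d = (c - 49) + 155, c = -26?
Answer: -113890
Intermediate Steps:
d = 80 (d = (-26 - 49) + 155 = -75 + 155 = 80)
262*(-435) + d = 262*(-435) + 80 = -113970 + 80 = -113890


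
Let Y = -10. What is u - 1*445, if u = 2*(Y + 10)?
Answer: -445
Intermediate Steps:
u = 0 (u = 2*(-10 + 10) = 2*0 = 0)
u - 1*445 = 0 - 1*445 = 0 - 445 = -445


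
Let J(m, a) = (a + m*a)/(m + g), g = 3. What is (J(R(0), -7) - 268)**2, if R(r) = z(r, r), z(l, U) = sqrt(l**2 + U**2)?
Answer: 657721/9 ≈ 73080.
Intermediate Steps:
z(l, U) = sqrt(U**2 + l**2)
R(r) = sqrt(2)*sqrt(r**2) (R(r) = sqrt(r**2 + r**2) = sqrt(2*r**2) = sqrt(2)*sqrt(r**2))
J(m, a) = (a + a*m)/(3 + m) (J(m, a) = (a + m*a)/(m + 3) = (a + a*m)/(3 + m))
(J(R(0), -7) - 268)**2 = (-7*(1 + sqrt(2)*sqrt(0**2))/(3 + sqrt(2)*sqrt(0**2)) - 268)**2 = (-7*(1 + sqrt(2)*sqrt(0))/(3 + sqrt(2)*sqrt(0)) - 268)**2 = (-7*(1 + sqrt(2)*0)/(3 + sqrt(2)*0) - 268)**2 = (-7*(1 + 0)/(3 + 0) - 268)**2 = (-7*1/3 - 268)**2 = (-7*1/3*1 - 268)**2 = (-7/3 - 268)**2 = (-811/3)**2 = 657721/9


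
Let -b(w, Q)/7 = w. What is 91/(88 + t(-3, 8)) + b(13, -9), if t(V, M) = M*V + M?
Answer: -6461/72 ≈ -89.736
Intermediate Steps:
t(V, M) = M + M*V
b(w, Q) = -7*w
91/(88 + t(-3, 8)) + b(13, -9) = 91/(88 + 8*(1 - 3)) - 7*13 = 91/(88 + 8*(-2)) - 91 = 91/(88 - 16) - 91 = 91/72 - 91 = -6461/72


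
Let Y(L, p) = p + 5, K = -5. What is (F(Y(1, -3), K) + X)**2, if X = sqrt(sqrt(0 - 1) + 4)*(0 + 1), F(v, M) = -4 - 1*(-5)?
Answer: (1 + sqrt(4 + I))**2 ≈ 9.0307 + 1.4962*I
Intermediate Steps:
Y(L, p) = 5 + p
F(v, M) = 1 (F(v, M) = -4 + 5 = 1)
X = sqrt(4 + I) (X = sqrt(sqrt(-1) + 4)*1 = sqrt(I + 4)*1 = sqrt(4 + I)*1 = sqrt(4 + I) ≈ 2.0153 + 0.2481*I)
(F(Y(1, -3), K) + X)**2 = (1 + sqrt(4 + I))**2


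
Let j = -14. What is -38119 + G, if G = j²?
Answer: -37923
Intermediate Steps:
G = 196 (G = (-14)² = 196)
-38119 + G = -38119 + 196 = -37923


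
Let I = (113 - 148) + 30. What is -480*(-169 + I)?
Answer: 83520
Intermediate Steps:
I = -5 (I = -35 + 30 = -5)
-480*(-169 + I) = -480*(-169 - 5) = -480*(-174) = 83520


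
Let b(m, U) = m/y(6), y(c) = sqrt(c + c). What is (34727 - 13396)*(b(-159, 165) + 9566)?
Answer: 204052346 - 1130543*sqrt(3)/2 ≈ 2.0307e+8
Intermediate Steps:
y(c) = sqrt(2)*sqrt(c) (y(c) = sqrt(2*c) = sqrt(2)*sqrt(c))
b(m, U) = m*sqrt(3)/6 (b(m, U) = m/((sqrt(2)*sqrt(6))) = m/((2*sqrt(3))) = m*(sqrt(3)/6) = m*sqrt(3)/6)
(34727 - 13396)*(b(-159, 165) + 9566) = (34727 - 13396)*((1/6)*(-159)*sqrt(3) + 9566) = 21331*(-53*sqrt(3)/2 + 9566) = 21331*(9566 - 53*sqrt(3)/2) = 204052346 - 1130543*sqrt(3)/2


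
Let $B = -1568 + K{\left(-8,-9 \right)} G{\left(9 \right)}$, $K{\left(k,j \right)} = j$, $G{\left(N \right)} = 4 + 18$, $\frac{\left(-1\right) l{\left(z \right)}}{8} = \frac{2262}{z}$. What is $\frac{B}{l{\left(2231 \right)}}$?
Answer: $\frac{1969973}{9048} \approx 217.72$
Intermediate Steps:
$l{\left(z \right)} = - \frac{18096}{z}$ ($l{\left(z \right)} = - 8 \frac{2262}{z} = - \frac{18096}{z}$)
$G{\left(N \right)} = 22$
$B = -1766$ ($B = -1568 - 198 = -1766$)
$\frac{B}{l{\left(2231 \right)}} = - \frac{1766}{\left(-18096\right) \frac{1}{2231}} = - \frac{1766}{- \frac{18096}{2231}} = \left(-1766\right) \left(- \frac{2231}{18096}\right) = \frac{1969973}{9048}$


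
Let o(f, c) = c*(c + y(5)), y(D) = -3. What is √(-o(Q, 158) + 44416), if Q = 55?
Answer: 9*√246 ≈ 141.16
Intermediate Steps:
o(f, c) = c*(-3 + c) (o(f, c) = c*(c - 3) = c*(-3 + c))
√(-o(Q, 158) + 44416) = √(-158*(-3 + 158) + 44416) = √(-158*155 + 44416) = √(-1*24490 + 44416) = √(-24490 + 44416) = √19926 = 9*√246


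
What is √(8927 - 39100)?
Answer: I*√30173 ≈ 173.7*I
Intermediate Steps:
√(8927 - 39100) = √(-30173) = I*√30173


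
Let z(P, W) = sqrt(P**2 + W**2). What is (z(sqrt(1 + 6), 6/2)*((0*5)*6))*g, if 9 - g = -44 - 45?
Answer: 0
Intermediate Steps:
g = 98 (g = 9 - (-44 - 45) = 9 - 1*(-89) = 9 + 89 = 98)
(z(sqrt(1 + 6), 6/2)*((0*5)*6))*g = (sqrt((sqrt(1 + 6))**2 + (6/2)**2)*((0*5)*6))*98 = (sqrt((sqrt(7))**2 + (6*(1/2))**2)*(0*6))*98 = (sqrt(7 + 3**2)*0)*98 = (sqrt(7 + 9)*0)*98 = (sqrt(16)*0)*98 = (4*0)*98 = 0*98 = 0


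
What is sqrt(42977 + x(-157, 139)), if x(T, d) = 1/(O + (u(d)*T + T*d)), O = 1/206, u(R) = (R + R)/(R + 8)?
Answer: sqrt(19282875098689854595595)/669835015 ≈ 207.31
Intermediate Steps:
u(R) = 2*R/(8 + R) (u(R) = (2*R)/(8 + R) = 2*R/(8 + R))
O = 1/206 ≈ 0.0048544
x(T, d) = 1/(1/206 + T*d + 2*T*d/(8 + d)) (x(T, d) = 1/(1/206 + ((2*d/(8 + d))*T + T*d)) = 1/(1/206 + (2*T*d/(8 + d) + T*d)) = 1/(1/206 + (T*d + 2*T*d/(8 + d))) = 1/(1/206 + T*d + 2*T*d/(8 + d)))
sqrt(42977 + x(-157, 139)) = sqrt(42977 + 206*(8 + 139)/((1 + 206*(-157)*139)*(8 + 139) + 412*(-157)*139)) = sqrt(42977 + 206*147/((1 - 4495538)*147 - 8991076)) = sqrt(42977 + 206*147/(-4495537*147 - 8991076)) = sqrt(42977 + 206*147/(-660843939 - 8991076)) = sqrt(42977 + 206*147/(-669835015)) = sqrt(42977 + 206*(-1/669835015)*147) = sqrt(42977 - 30282/669835015) = sqrt(28787499409373/669835015) = sqrt(19282875098689854595595)/669835015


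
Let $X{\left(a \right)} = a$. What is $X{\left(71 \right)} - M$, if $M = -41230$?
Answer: $41301$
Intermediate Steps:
$X{\left(71 \right)} - M = 71 - -41230 = 71 + 41230 = 41301$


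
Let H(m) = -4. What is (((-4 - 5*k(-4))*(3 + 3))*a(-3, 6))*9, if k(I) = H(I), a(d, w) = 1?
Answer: 864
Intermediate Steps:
k(I) = -4
(((-4 - 5*k(-4))*(3 + 3))*a(-3, 6))*9 = (((-4 - 5*(-4))*(3 + 3))*1)*9 = (((-4 + 20)*6)*1)*9 = ((16*6)*1)*9 = (96*1)*9 = 96*9 = 864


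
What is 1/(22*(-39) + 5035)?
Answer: 1/4177 ≈ 0.00023941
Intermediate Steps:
1/(22*(-39) + 5035) = 1/(-858 + 5035) = 1/4177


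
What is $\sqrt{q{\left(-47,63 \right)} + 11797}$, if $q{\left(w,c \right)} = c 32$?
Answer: $\sqrt{13813} \approx 117.53$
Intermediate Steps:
$q{\left(w,c \right)} = 32 c$
$\sqrt{q{\left(-47,63 \right)} + 11797} = \sqrt{32 \cdot 63 + 11797} = \sqrt{2016 + 11797} = \sqrt{13813}$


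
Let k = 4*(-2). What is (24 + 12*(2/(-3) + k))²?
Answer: 6400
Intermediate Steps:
k = -8
(24 + 12*(2/(-3) + k))² = (24 + 12*(2/(-3) - 8))² = (24 + 12*(2*(-⅓) - 8))² = (24 + 12*(-⅔ - 8))² = (24 + 12*(-26/3))² = (24 - 104)² = (-80)² = 6400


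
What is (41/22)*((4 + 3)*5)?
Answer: 1435/22 ≈ 65.227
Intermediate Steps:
(41/22)*((4 + 3)*5) = ((1/22)*41)*(7*5) = (41/22)*35 = 1435/22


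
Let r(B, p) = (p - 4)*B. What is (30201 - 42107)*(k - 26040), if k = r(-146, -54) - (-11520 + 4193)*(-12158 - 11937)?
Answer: 2102142850122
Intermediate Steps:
r(B, p) = B*(-4 + p) (r(B, p) = (-4 + p)*B = B*(-4 + p))
k = -176535597 (k = -146*(-4 - 54) - (-11520 + 4193)*(-12158 - 11937) = -146*(-58) - (-7327)*(-24095) = 8468 - 1*176544065 = 8468 - 176544065 = -176535597)
(30201 - 42107)*(k - 26040) = (30201 - 42107)*(-176535597 - 26040) = -11906*(-176561637) = 2102142850122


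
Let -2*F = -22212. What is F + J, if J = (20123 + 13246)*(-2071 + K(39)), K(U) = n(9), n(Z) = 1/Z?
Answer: -207277156/3 ≈ -6.9092e+7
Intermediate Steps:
K(U) = 1/9
F = 11106 (F = -1/2*(-22212) = 11106)
J = -207310474/3 (J = (20123 + 13246)*(-2071 + 1/9) = 33369*(-18638/9) = -207310474/3 ≈ -6.9103e+7)
F + J = 11106 - 207310474/3 = -207277156/3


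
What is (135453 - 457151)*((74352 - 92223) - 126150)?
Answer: 46331267658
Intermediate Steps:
(135453 - 457151)*((74352 - 92223) - 126150) = -321698*(-17871 - 126150) = -321698*(-144021) = 46331267658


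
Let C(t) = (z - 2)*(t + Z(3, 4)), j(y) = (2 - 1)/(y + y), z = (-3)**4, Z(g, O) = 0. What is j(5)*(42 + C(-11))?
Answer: -827/10 ≈ -82.700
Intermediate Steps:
z = 81
j(y) = 1/(2*y)
C(t) = 79*t (C(t) = (81 - 2)*(t + 0) = 79*t)
j(5)*(42 + C(-11)) = ((1/2)/5)*(42 + 79*(-11)) = ((1/2)*(1/5))*(42 - 869) = (1/10)*(-827) = -827/10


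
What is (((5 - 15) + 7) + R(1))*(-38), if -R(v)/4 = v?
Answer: 266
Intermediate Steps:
R(v) = -4*v
(((5 - 15) + 7) + R(1))*(-38) = (((5 - 15) + 7) - 4*1)*(-38) = ((-10 + 7) - 4)*(-38) = (-3 - 4)*(-38) = -7*(-38) = 266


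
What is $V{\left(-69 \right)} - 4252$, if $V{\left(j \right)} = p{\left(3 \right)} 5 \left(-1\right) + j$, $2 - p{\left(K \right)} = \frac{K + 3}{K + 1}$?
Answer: $- \frac{8647}{2} \approx -4323.5$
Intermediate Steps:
$p{\left(K \right)} = 2 - \frac{3 + K}{1 + K}$ ($p{\left(K \right)} = 2 - \frac{K + 3}{K + 1} = 2 - \frac{3 + K}{1 + K}$)
$V{\left(j \right)} = - \frac{5}{2} + j$ ($V{\left(j \right)} = \frac{-1 + 3}{1 + 3} \cdot 5 \left(-1\right) + j = \frac{1}{4} \cdot 2 \left(-5\right) + j = \frac{1}{2} \left(-5\right) + j = - \frac{5}{2} + j$)
$V{\left(-69 \right)} - 4252 = \left(- \frac{5}{2} - 69\right) - 4252 = - \frac{143}{2} - 4252 = - \frac{8647}{2}$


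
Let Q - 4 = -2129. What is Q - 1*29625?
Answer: -31750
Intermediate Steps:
Q = -2125 (Q = 4 - 2129 = -2125)
Q - 1*29625 = -2125 - 1*29625 = -2125 - 29625 = -31750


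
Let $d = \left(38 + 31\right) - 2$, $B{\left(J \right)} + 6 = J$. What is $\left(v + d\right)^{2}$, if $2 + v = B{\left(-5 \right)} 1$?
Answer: $2916$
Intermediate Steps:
$B{\left(J \right)} = -6 + J$
$d = 67$ ($d = 69 - 2 = 67$)
$v = -13$ ($v = -2 + \left(-6 - 5\right) 1 = -2 - 11 = -13$)
$\left(v + d\right)^{2} = \left(-13 + 67\right)^{2} = 54^{2} = 2916$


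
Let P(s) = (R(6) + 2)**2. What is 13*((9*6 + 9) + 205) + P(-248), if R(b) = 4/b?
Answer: 31420/9 ≈ 3491.1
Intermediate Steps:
P(s) = 64/9 (P(s) = (4/6 + 2)**2 = (4*(1/6) + 2)**2 = (2/3 + 2)**2 = (8/3)**2 = 64/9)
13*((9*6 + 9) + 205) + P(-248) = 13*((9*6 + 9) + 205) + 64/9 = 13*((54 + 9) + 205) + 64/9 = 13*(63 + 205) + 64/9 = 13*268 + 64/9 = 3484 + 64/9 = 31420/9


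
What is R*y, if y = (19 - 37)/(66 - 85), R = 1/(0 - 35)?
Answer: -18/665 ≈ -0.027068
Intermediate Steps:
R = -1/35 (R = 1/(-35) = -1/35 ≈ -0.028571)
y = 18/19 (y = -18/(-19) = -18*(-1/19) = 18/19 ≈ 0.94737)
R*y = -1/35*18/19 = -18/665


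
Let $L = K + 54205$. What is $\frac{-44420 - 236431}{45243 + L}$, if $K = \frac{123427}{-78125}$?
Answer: $- \frac{21941484375}{7769251573} \approx -2.8241$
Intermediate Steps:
$K = - \frac{123427}{78125}$ ($K = 123427 \left(- \frac{1}{78125}\right) = - \frac{123427}{78125} \approx -1.5799$)
$L = \frac{4234642198}{78125}$ ($L = - \frac{123427}{78125} + 54205 = \frac{4234642198}{78125} \approx 54203.0$)
$\frac{-44420 - 236431}{45243 + L} = \frac{-44420 - 236431}{45243 + \frac{4234642198}{78125}} = - \frac{280851}{\frac{7769251573}{78125}} = \left(-280851\right) \frac{78125}{7769251573} = - \frac{21941484375}{7769251573}$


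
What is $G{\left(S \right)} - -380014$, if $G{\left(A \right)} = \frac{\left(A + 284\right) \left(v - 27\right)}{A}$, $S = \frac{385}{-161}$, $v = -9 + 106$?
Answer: $\frac{4089476}{11} \approx 3.7177 \cdot 10^{5}$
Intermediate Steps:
$v = 97$
$S = - \frac{55}{23}$ ($S = 385 \left(- \frac{1}{161}\right) = - \frac{55}{23} \approx -2.3913$)
$G{\left(A \right)} = \frac{19880 + 70 A}{A}$ ($G{\left(A \right)} = \frac{\left(A + 284\right) \left(97 - 27\right)}{A} = \frac{\left(284 + A\right) 70}{A} = \frac{19880 + 70 A}{A}$)
$G{\left(S \right)} - -380014 = \left(70 + \frac{19880}{- \frac{55}{23}}\right) - -380014 = \left(70 + 19880 \left(- \frac{23}{55}\right)\right) + 380014 = \left(70 - \frac{91448}{11}\right) + 380014 = - \frac{90678}{11} + 380014 = \frac{4089476}{11}$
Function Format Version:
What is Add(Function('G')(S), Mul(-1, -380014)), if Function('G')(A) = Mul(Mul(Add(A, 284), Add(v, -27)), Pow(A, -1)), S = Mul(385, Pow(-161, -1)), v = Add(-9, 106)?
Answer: Rational(4089476, 11) ≈ 3.7177e+5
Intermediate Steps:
v = 97
S = Rational(-55, 23) (S = Mul(385, Rational(-1, 161)) = Rational(-55, 23) ≈ -2.3913)
Function('G')(A) = Mul(Pow(A, -1), Add(19880, Mul(70, A))) (Function('G')(A) = Mul(Mul(Add(A, 284), Add(97, -27)), Pow(A, -1)) = Mul(Mul(Add(284, A), 70), Pow(A, -1)) = Mul(Add(19880, Mul(70, A)), Pow(A, -1)) = Mul(Pow(A, -1), Add(19880, Mul(70, A))))
Add(Function('G')(S), Mul(-1, -380014)) = Add(Add(70, Mul(19880, Pow(Rational(-55, 23), -1))), Mul(-1, -380014)) = Add(Add(70, Mul(19880, Rational(-23, 55))), 380014) = Add(Add(70, Rational(-91448, 11)), 380014) = Add(Rational(-90678, 11), 380014) = Rational(4089476, 11)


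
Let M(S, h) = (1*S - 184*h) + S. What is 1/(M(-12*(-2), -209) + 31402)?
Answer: 1/69906 ≈ 1.4305e-5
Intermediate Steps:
M(S, h) = -184*h + 2*S (M(S, h) = (S - 184*h) + S = -184*h + 2*S)
1/(M(-12*(-2), -209) + 31402) = 1/((-184*(-209) + 2*(-12*(-2))) + 31402) = 1/((38456 + 2*24) + 31402) = 1/((38456 + 48) + 31402) = 1/(38504 + 31402) = 1/69906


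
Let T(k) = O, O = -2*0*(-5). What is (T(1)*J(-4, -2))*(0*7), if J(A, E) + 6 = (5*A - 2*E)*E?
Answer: 0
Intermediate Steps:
J(A, E) = -6 + E*(-2*E + 5*A) (J(A, E) = -6 + (5*A - 2*E)*E = -6 + (-2*E + 5*A)*E = -6 + E*(-2*E + 5*A))
O = 0 (O = 0*(-5) = 0)
T(k) = 0
(T(1)*J(-4, -2))*(0*7) = (0*(-6 - 2*(-2)² + 5*(-4)*(-2)))*(0*7) = (0*(-6 - 2*4 + 40))*0 = (0*(-6 - 8 + 40))*0 = (0*26)*0 = 0*0 = 0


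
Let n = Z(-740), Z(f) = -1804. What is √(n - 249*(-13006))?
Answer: √3236690 ≈ 1799.1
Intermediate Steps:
n = -1804
√(n - 249*(-13006)) = √(-1804 - 249*(-13006)) = √(-1804 + 3238494) = √3236690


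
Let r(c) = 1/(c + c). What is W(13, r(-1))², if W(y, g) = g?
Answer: ¼ ≈ 0.25000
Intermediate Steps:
r(c) = 1/(2*c)
W(13, r(-1))² = ((½)/(-1))² = ((½)*(-1))² = (-½)² = ¼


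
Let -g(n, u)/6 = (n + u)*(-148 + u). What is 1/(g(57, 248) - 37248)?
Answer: -1/220248 ≈ -4.5403e-6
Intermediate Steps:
g(n, u) = -6*(-148 + u)*(n + u) (g(n, u) = -6*(n + u)*(-148 + u) = -6*(-148 + u)*(n + u))
1/(g(57, 248) - 37248) = 1/((-6*248**2 + 888*57 + 888*248 - 6*57*248) - 37248) = 1/((-6*61504 + 50616 + 220224 - 84816) - 37248) = 1/((-369024 + 50616 + 220224 - 84816) - 37248) = 1/(-183000 - 37248) = 1/(-220248) = -1/220248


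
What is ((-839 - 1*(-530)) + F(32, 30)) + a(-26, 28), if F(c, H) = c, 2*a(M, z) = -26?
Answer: -290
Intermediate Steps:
a(M, z) = -13 (a(M, z) = (1/2)*(-26) = -13)
((-839 - 1*(-530)) + F(32, 30)) + a(-26, 28) = ((-839 - 1*(-530)) + 32) - 13 = ((-839 + 530) + 32) - 13 = (-309 + 32) - 13 = -277 - 13 = -290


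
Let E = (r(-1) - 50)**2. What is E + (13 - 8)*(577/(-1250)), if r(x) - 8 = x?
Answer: 461673/250 ≈ 1846.7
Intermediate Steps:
r(x) = 8 + x
E = 1849 (E = ((8 - 1) - 50)**2 = (7 - 50)**2 = (-43)**2 = 1849)
E + (13 - 8)*(577/(-1250)) = 1849 + (13 - 8)*(577/(-1250)) = 1849 + 5*(577*(-1/1250)) = 1849 + 5*(-577/1250) = 1849 - 577/250 = 461673/250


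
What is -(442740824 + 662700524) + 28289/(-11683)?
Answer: -12914871296973/11683 ≈ -1.1054e+9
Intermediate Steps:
-(442740824 + 662700524) + 28289/(-11683) = -37124/(1/((-23647 + 17851) + 35573)) + 28289*(-1/11683) = -37124/(1/(-5796 + 35573)) - 28289/11683 = -37124/(1/29777) - 28289/11683 = -37124/1/29777 - 28289/11683 = -37124*29777 - 28289/11683 = -1105441348 - 28289/11683 = -12914871296973/11683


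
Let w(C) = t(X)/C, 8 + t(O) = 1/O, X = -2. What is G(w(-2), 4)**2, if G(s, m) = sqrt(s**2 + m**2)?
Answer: 545/16 ≈ 34.063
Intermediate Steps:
t(O) = -8 + 1/O
w(C) = -17/(2*C) (w(C) = (-8 + 1/(-2))/C = (-8 - 1/2)/C = -17/(2*C))
G(s, m) = sqrt(m**2 + s**2)
G(w(-2), 4)**2 = (sqrt(4**2 + (-17/2/(-2))**2))**2 = (sqrt(16 + (-17/2*(-1/2))**2))**2 = (sqrt(16 + (17/4)**2))**2 = (sqrt(16 + 289/16))**2 = (sqrt(545/16))**2 = (sqrt(545)/4)**2 = 545/16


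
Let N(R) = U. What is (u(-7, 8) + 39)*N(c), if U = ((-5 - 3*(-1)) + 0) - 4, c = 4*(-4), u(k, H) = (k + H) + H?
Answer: -288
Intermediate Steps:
u(k, H) = k + 2*H (u(k, H) = (H + k) + H = k + 2*H)
c = -16
U = -6 (U = ((-5 + 3) + 0) - 4 = (-2 + 0) - 4 = -2 - 4 = -6)
N(R) = -6
(u(-7, 8) + 39)*N(c) = ((-7 + 2*8) + 39)*(-6) = ((-7 + 16) + 39)*(-6) = (9 + 39)*(-6) = 48*(-6) = -288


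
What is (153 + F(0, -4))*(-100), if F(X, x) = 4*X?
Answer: -15300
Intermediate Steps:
(153 + F(0, -4))*(-100) = (153 + 4*0)*(-100) = (153 + 0)*(-100) = 153*(-100) = -15300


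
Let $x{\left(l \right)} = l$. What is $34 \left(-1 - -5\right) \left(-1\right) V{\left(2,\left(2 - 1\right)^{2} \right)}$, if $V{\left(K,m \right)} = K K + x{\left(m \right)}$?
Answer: $-680$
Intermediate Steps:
$V{\left(K,m \right)} = m + K^{2}$ ($V{\left(K,m \right)} = K K + m = K^{2} + m = m + K^{2}$)
$34 \left(-1 - -5\right) \left(-1\right) V{\left(2,\left(2 - 1\right)^{2} \right)} = 34 \left(-1 - -5\right) \left(-1\right) \left(\left(2 - 1\right)^{2} + 2^{2}\right) = 34 \left(-1 + 5\right) \left(-1\right) \left(1^{2} + 4\right) = 34 \cdot 4 \left(-1\right) \left(1 + 4\right) = 34 \left(-4\right) 5 = \left(-136\right) 5 = -680$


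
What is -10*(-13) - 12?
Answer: 118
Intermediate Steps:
-10*(-13) - 12 = 130 - 12 = 118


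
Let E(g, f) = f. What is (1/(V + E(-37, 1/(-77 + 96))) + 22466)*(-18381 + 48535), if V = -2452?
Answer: 31559885712542/46587 ≈ 6.7744e+8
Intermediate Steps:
(1/(V + E(-37, 1/(-77 + 96))) + 22466)*(-18381 + 48535) = (1/(-2452 + 1/(-77 + 96)) + 22466)*(-18381 + 48535) = (1/(-2452 + 1/19) + 22466)*30154 = (1/(-46587/19) + 22466)*30154 = (-19/46587 + 22466)*30154 = (1046623523/46587)*30154 = 31559885712542/46587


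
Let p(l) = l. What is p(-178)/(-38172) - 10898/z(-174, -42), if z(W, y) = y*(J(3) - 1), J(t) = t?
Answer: 2888982/22267 ≈ 129.74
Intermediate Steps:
z(W, y) = 2*y (z(W, y) = y*(3 - 1) = y*2 = 2*y)
p(-178)/(-38172) - 10898/z(-174, -42) = -178/(-38172) - 10898/(2*(-42)) = -178*(-1/38172) - 10898/(-84) = 89/19086 - 10898*(-1/84) = 89/19086 + 5449/42 = 2888982/22267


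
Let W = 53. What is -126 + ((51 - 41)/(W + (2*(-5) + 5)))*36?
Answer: -237/2 ≈ -118.50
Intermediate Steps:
-126 + ((51 - 41)/(W + (2*(-5) + 5)))*36 = -126 + ((51 - 41)/(53 + (2*(-5) + 5)))*36 = -126 + (10/(53 + (-10 + 5)))*36 = -126 + (10/(53 - 5))*36 = -126 + (10/48)*36 = -126 + (10*(1/48))*36 = -126 + (5/24)*36 = -126 + 15/2 = -237/2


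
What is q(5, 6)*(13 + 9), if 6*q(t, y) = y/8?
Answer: 11/4 ≈ 2.7500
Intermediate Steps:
q(t, y) = y/48 (q(t, y) = (y/8)/6 = y/48)
q(5, 6)*(13 + 9) = ((1/48)*6)*(13 + 9) = (⅛)*22 = 11/4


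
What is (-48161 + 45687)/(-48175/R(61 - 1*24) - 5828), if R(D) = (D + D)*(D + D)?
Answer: 13547624/31962303 ≈ 0.42386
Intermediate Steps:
R(D) = 4*D**2 (R(D) = (2*D)*(2*D) = 4*D**2)
(-48161 + 45687)/(-48175/R(61 - 1*24) - 5828) = (-48161 + 45687)/(-48175*1/(4*(61 - 1*24)**2) - 5828) = -2474/(-48175*1/(4*(61 - 24)**2) - 5828) = -2474/(-48175/(4*37**2) - 5828) = -2474/(-48175/(4*1369) - 5828) = -2474/(-48175/5476 - 5828) = -2474/(-31962303/5476) = -2474*(-5476/31962303) = 13547624/31962303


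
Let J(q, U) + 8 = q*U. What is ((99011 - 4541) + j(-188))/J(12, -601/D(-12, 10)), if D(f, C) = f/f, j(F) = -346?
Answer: -23531/1805 ≈ -13.037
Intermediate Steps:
D(f, C) = 1
J(q, U) = -8 + U*q (J(q, U) = -8 + q*U = -8 + U*q)
((99011 - 4541) + j(-188))/J(12, -601/D(-12, 10)) = ((99011 - 4541) - 346)/(-8 - 601/1*12) = (94470 - 346)/(-8 - 601*1*12) = 94124/(-8 - 601*12) = 94124/(-8 - 7212) = 94124/(-7220) = 94124*(-1/7220) = -23531/1805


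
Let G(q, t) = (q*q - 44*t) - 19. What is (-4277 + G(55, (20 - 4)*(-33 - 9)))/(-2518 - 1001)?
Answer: -28297/3519 ≈ -8.0412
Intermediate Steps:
G(q, t) = -19 + q**2 - 44*t (G(q, t) = (q**2 - 44*t) - 19 = -19 + q**2 - 44*t)
(-4277 + G(55, (20 - 4)*(-33 - 9)))/(-2518 - 1001) = (-4277 + (-19 + 55**2 - 44*(20 - 4)*(-33 - 9)))/(-2518 - 1001) = (-4277 + (-19 + 3025 - 704*(-42)))/(-3519) = (-4277 + (-19 + 3025 - 44*(-672)))*(-1/3519) = (-4277 + (-19 + 3025 + 29568))*(-1/3519) = (-4277 + 32574)*(-1/3519) = 28297*(-1/3519) = -28297/3519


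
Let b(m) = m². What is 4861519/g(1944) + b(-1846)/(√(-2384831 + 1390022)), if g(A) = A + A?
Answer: 4861519/3888 - 3407716*I*√994809/994809 ≈ 1250.4 - 3416.6*I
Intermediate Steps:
g(A) = 2*A
4861519/g(1944) + b(-1846)/(√(-2384831 + 1390022)) = 4861519/((2*1944)) + (-1846)²/(√(-2384831 + 1390022)) = 4861519/3888 + 3407716/(√(-994809)) = 4861519*(1/3888) + 3407716/((I*√994809)) = 4861519/3888 + 3407716*(-I*√994809/994809) = 4861519/3888 - 3407716*I*√994809/994809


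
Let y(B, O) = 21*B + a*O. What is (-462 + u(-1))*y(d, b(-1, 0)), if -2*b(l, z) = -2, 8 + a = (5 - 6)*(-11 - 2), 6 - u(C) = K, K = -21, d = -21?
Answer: 189660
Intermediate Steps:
u(C) = 27 (u(C) = 6 - 1*(-21) = 6 + 21 = 27)
a = 5 (a = -8 + (5 - 6)*(-11 - 2) = -8 - 1*(-13) = -8 + 13 = 5)
b(l, z) = 1 (b(l, z) = -1/2*(-2) = 1)
y(B, O) = 5*O + 21*B (y(B, O) = 21*B + 5*O = 5*O + 21*B)
(-462 + u(-1))*y(d, b(-1, 0)) = (-462 + 27)*(5*1 + 21*(-21)) = -435*(5 - 441) = -435*(-436) = 189660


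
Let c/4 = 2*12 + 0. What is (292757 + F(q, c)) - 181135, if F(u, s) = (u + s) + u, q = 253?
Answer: 112224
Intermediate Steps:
c = 96 (c = 4*(2*12 + 0) = 4*(24 + 0) = 4*24 = 96)
F(u, s) = s + 2*u (F(u, s) = (s + u) + u = s + 2*u)
(292757 + F(q, c)) - 181135 = (292757 + (96 + 2*253)) - 181135 = (292757 + (96 + 506)) - 181135 = (292757 + 602) - 181135 = 293359 - 181135 = 112224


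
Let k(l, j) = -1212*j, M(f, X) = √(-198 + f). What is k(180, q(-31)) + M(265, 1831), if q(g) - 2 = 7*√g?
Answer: -2424 + √67 - 8484*I*√31 ≈ -2415.8 - 47237.0*I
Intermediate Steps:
q(g) = 2 + 7*√g
k(180, q(-31)) + M(265, 1831) = -1212*(2 + 7*√(-31)) + √(-198 + 265) = -1212*(2 + 7*(I*√31)) + √67 = -1212*(2 + 7*I*√31) + √67 = (-2424 - 8484*I*√31) + √67 = -2424 + √67 - 8484*I*√31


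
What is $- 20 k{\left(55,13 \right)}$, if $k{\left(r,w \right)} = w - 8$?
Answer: $-100$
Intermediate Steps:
$k{\left(r,w \right)} = -8 + w$
$- 20 k{\left(55,13 \right)} = - 20 \left(-8 + 13\right) = \left(-20\right) 5 = -100$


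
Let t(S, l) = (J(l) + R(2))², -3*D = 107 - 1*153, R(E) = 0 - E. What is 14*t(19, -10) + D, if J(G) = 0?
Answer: 214/3 ≈ 71.333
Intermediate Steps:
R(E) = -E
D = 46/3 (D = -(107 - 1*153)/3 = -(107 - 153)/3 = -⅓*(-46) = 46/3 ≈ 15.333)
t(S, l) = 4 (t(S, l) = (0 - 1*2)² = (0 - 2)² = (-2)² = 4)
14*t(19, -10) + D = 14*4 + 46/3 = 56 + 46/3 = 214/3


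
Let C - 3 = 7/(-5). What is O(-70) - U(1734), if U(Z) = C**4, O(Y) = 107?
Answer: 62779/625 ≈ 100.45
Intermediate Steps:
C = 8/5 (C = 3 + 7/(-5) = 3 + 7*(-1/5) = 3 - 7/5 = 8/5 ≈ 1.6000)
U(Z) = 4096/625 (U(Z) = (8/5)**4 = 4096/625)
O(-70) - U(1734) = 107 - 1*4096/625 = 107 - 4096/625 = 62779/625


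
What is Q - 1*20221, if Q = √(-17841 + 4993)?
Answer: -20221 + 4*I*√803 ≈ -20221.0 + 113.35*I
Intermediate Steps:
Q = 4*I*√803 (Q = √(-12848) = 4*I*√803 ≈ 113.35*I)
Q - 1*20221 = 4*I*√803 - 1*20221 = 4*I*√803 - 20221 = -20221 + 4*I*√803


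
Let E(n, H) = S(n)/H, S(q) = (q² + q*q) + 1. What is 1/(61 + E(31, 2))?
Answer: 2/2045 ≈ 0.00097799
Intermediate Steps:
S(q) = 1 + 2*q² (S(q) = (q² + q²) + 1 = 2*q² + 1 = 1 + 2*q²)
E(n, H) = (1 + 2*n²)/H
1/(61 + E(31, 2)) = 1/(61 + (1 + 2*31²)/2) = 1/(61 + (1 + 2*961)/2) = 1/(61 + (1 + 1922)/2) = 1/(61 + (½)*1923) = 1/(61 + 1923/2) = 1/(2045/2) = 2/2045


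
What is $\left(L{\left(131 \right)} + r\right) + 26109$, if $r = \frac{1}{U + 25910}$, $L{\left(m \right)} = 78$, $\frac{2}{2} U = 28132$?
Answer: $\frac{1415197855}{54042} \approx 26187.0$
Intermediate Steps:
$U = 28132$
$r = \frac{1}{54042}$ ($r = \frac{1}{28132 + 25910} = \frac{1}{54042} \approx 1.8504 \cdot 10^{-5}$)
$\left(L{\left(131 \right)} + r\right) + 26109 = \left(78 + \frac{1}{54042}\right) + 26109 = \frac{4215277}{54042} + 26109 = \frac{1415197855}{54042}$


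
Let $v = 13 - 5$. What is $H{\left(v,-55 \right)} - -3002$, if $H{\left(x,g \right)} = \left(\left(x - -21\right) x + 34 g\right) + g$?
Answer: $1309$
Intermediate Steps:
$v = 8$ ($v = 13 - 5 = 8$)
$H{\left(x,g \right)} = 35 g + x \left(21 + x\right)$ ($H{\left(x,g \right)} = \left(\left(x + 21\right) x + 34 g\right) + g = \left(\left(21 + x\right) x + 34 g\right) + g = \left(x \left(21 + x\right) + 34 g\right) + g = \left(34 g + x \left(21 + x\right)\right) + g = 35 g + x \left(21 + x\right)$)
$H{\left(v,-55 \right)} - -3002 = \left(8^{2} + 21 \cdot 8 + 35 \left(-55\right)\right) - -3002 = \left(64 + 168 - 1925\right) + 3002 = -1693 + 3002 = 1309$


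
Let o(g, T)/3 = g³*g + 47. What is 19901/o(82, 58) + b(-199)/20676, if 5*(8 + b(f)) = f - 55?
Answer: -900471793/333859972410 ≈ -0.0026972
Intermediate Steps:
b(f) = -19 + f/5 (b(f) = -8 + (f - 55)/5 = -8 + (-55 + f)/5 = -8 + (-11 + f/5) = -19 + f/5)
o(g, T) = 141 + 3*g⁴ (o(g, T) = 3*(g³*g + 47) = 3*(g⁴ + 47) = 3*(47 + g⁴) = 141 + 3*g⁴)
19901/o(82, 58) + b(-199)/20676 = 19901/(141 + 3*82⁴) + (-19 + (⅕)*(-199))/20676 = 19901/(141 + 3*45212176) + (-19 - 199/5)*(1/20676) = 19901/(141 + 135636528) - 294/5*1/20676 = 19901/135636669 - 49/17230 = 19901*(1/135636669) - 49/17230 = 2843/19376667 - 49/17230 = -900471793/333859972410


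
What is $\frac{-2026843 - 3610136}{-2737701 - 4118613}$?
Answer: $\frac{1878993}{2285438} \approx 0.82216$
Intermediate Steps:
$\frac{-2026843 - 3610136}{-2737701 - 4118613} = - \frac{5636979}{-6856314} = \left(-5636979\right) \left(- \frac{1}{6856314}\right) = \frac{1878993}{2285438}$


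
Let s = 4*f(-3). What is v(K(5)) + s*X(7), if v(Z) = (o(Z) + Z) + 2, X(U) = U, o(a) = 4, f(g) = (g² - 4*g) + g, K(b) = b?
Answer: 515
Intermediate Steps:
f(g) = g² - 3*g
v(Z) = 6 + Z (v(Z) = (4 + Z) + 2 = 6 + Z)
s = 72 (s = 4*(-3*(-3 - 3)) = 4*(-3*(-6)) = 4*18 = 72)
v(K(5)) + s*X(7) = (6 + 5) + 72*7 = 11 + 504 = 515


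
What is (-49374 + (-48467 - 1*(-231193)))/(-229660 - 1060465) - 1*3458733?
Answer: -4462198044977/1290125 ≈ -3.4587e+6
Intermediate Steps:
(-49374 + (-48467 - 1*(-231193)))/(-229660 - 1060465) - 1*3458733 = (-49374 + (-48467 + 231193))/(-1290125) - 3458733 = (-49374 + 182726)*(-1/1290125) - 3458733 = 133352*(-1/1290125) - 3458733 = -133352/1290125 - 3458733 = -4462198044977/1290125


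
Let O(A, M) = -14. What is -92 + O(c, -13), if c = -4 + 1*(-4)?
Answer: -106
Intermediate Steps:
c = -8 (c = -4 - 4 = -8)
-92 + O(c, -13) = -92 - 14 = -106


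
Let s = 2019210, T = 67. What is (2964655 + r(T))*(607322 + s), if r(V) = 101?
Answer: 7787026506192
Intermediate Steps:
(2964655 + r(T))*(607322 + s) = (2964655 + 101)*(607322 + 2019210) = 2964756*2626532 = 7787026506192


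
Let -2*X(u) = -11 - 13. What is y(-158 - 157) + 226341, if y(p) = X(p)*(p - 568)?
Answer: 215745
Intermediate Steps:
X(u) = 12 (X(u) = -(-11 - 13)/2 = -1/2*(-24) = 12)
y(p) = -6816 + 12*p (y(p) = 12*(p - 568) = 12*(-568 + p) = -6816 + 12*p)
y(-158 - 157) + 226341 = (-6816 + 12*(-158 - 157)) + 226341 = (-6816 + 12*(-315)) + 226341 = (-6816 - 3780) + 226341 = -10596 + 226341 = 215745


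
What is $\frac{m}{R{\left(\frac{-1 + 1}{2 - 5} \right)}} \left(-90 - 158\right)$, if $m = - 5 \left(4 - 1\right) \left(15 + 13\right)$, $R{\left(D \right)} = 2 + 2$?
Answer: $26040$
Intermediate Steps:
$R{\left(D \right)} = 4$
$m = -420$ ($m = - 5 \cdot 3 \cdot 28 = \left(-5\right) 84 = -420$)
$\frac{m}{R{\left(\frac{-1 + 1}{2 - 5} \right)}} \left(-90 - 158\right) = - \frac{420}{4} \left(-90 - 158\right) = \left(-420\right) \frac{1}{4} \left(-248\right) = \left(-105\right) \left(-248\right) = 26040$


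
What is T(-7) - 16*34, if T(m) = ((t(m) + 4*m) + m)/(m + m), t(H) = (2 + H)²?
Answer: -3803/7 ≈ -543.29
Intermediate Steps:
T(m) = ((2 + m)² + 5*m)/(2*m) (T(m) = (((2 + m)² + 4*m) + m)/(m + m) = ((2 + m)² + 5*m)/((2*m)) = ((2 + m)² + 5*m)*(1/(2*m)) = ((2 + m)² + 5*m)/(2*m))
T(-7) - 16*34 = (½)*((2 - 7)² + 5*(-7))/(-7) - 16*34 = (½)*(-⅐)*((-5)² - 35) - 544 = (½)*(-⅐)*(25 - 35) - 544 = (½)*(-⅐)*(-10) - 544 = 5/7 - 544 = -3803/7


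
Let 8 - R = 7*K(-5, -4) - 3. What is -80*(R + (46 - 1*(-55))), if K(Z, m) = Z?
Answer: -11760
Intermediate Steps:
R = 46 (R = 8 - (7*(-5) - 3) = 8 - (-35 - 3) = 8 - 1*(-38) = 8 + 38 = 46)
-80*(R + (46 - 1*(-55))) = -80*(46 + (46 - 1*(-55))) = -80*(46 + (46 + 55)) = -80*(46 + 101) = -80*147 = -11760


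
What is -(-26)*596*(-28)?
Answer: -433888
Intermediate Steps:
-(-26)*596*(-28) = -1*(-15496)*(-28) = 15496*(-28) = -433888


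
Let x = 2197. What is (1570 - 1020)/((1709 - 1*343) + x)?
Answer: 550/3563 ≈ 0.15436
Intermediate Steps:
(1570 - 1020)/((1709 - 1*343) + x) = (1570 - 1020)/((1709 - 1*343) + 2197) = 550/((1709 - 343) + 2197) = 550/(1366 + 2197) = 550/3563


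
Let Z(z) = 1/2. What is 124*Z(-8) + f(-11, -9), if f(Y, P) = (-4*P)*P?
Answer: -262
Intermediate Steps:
f(Y, P) = -4*P²
Z(z) = ½
124*Z(-8) + f(-11, -9) = 124*(½) - 4*(-9)² = 62 - 4*81 = 62 - 324 = -262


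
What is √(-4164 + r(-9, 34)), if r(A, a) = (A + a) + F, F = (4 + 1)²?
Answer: 11*I*√34 ≈ 64.141*I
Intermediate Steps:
F = 25 (F = 5² = 25)
r(A, a) = 25 + A + a (r(A, a) = (A + a) + 25 = 25 + A + a)
√(-4164 + r(-9, 34)) = √(-4164 + (25 - 9 + 34)) = √(-4164 + 50) = √(-4114) = 11*I*√34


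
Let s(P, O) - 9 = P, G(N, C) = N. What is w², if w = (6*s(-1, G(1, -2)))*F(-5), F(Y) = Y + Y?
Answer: 230400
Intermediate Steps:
F(Y) = 2*Y
s(P, O) = 9 + P
w = -480 (w = (6*(9 - 1))*(2*(-5)) = (6*8)*(-10) = 48*(-10) = -480)
w² = (-480)² = 230400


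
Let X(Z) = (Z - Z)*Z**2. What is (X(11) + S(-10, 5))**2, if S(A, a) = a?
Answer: 25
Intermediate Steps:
X(Z) = 0 (X(Z) = 0*Z**2 = 0)
(X(11) + S(-10, 5))**2 = (0 + 5)**2 = 5**2 = 25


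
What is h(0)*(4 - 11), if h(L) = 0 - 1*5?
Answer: 35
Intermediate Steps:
h(L) = -5 (h(L) = 0 - 5 = -5)
h(0)*(4 - 11) = -5*(4 - 11) = -5*(-7) = 35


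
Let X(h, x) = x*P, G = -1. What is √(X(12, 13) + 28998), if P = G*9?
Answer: 3*√3209 ≈ 169.94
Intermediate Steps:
P = -9 (P = -1*9 = -9)
X(h, x) = -9*x (X(h, x) = x*(-9) = -9*x)
√(X(12, 13) + 28998) = √(-9*13 + 28998) = √(-117 + 28998) = √28881 = 3*√3209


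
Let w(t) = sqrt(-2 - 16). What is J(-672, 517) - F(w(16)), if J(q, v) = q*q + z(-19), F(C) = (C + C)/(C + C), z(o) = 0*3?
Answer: 451583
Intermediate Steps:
z(o) = 0
w(t) = 3*I*sqrt(2) (w(t) = sqrt(-18) = 3*I*sqrt(2))
F(C) = 1 (F(C) = (2*C)/((2*C)) = (2*C)*(1/(2*C)) = 1)
J(q, v) = q**2 (J(q, v) = q*q + 0 = q**2 + 0 = q**2)
J(-672, 517) - F(w(16)) = (-672)**2 - 1*1 = 451584 - 1 = 451583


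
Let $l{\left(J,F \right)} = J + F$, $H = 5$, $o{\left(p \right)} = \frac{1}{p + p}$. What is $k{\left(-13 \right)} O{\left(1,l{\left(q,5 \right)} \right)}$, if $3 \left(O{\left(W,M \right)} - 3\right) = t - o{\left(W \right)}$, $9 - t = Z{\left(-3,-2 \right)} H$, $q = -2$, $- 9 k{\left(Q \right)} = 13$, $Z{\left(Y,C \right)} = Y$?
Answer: $- \frac{845}{54} \approx -15.648$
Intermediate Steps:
$o{\left(p \right)} = \frac{1}{2 p}$
$k{\left(Q \right)} = - \frac{13}{9}$ ($k{\left(Q \right)} = \left(- \frac{1}{9}\right) 13 = - \frac{13}{9}$)
$l{\left(J,F \right)} = F + J$
$t = 24$ ($t = 9 - \left(-3\right) 5 = 9 - -15 = 9 + 15 = 24$)
$O{\left(W,M \right)} = 11 - \frac{1}{6 W}$ ($O{\left(W,M \right)} = 3 + \frac{24 - \frac{1}{2 W}}{3} = 3 + \left(8 - \frac{1}{6 W}\right) = 11 - \frac{1}{6 W}$)
$k{\left(-13 \right)} O{\left(1,l{\left(q,5 \right)} \right)} = - \frac{13 \left(11 - \frac{1}{6 \cdot 1}\right)}{9} = - \frac{13 \left(11 - \frac{1}{6}\right)}{9} = \left(- \frac{13}{9}\right) \frac{65}{6} = - \frac{845}{54}$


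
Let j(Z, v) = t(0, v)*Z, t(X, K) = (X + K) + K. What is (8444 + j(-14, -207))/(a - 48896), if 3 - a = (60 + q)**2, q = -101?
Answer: -7120/25287 ≈ -0.28157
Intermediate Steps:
t(X, K) = X + 2*K (t(X, K) = (K + X) + K = X + 2*K)
j(Z, v) = 2*Z*v (j(Z, v) = (0 + 2*v)*Z = (2*v)*Z = 2*Z*v)
a = -1678 (a = 3 - (60 - 101)**2 = 3 - 1*(-41)**2 = 3 - 1*1681 = 3 - 1681 = -1678)
(8444 + j(-14, -207))/(a - 48896) = (8444 + 2*(-14)*(-207))/(-1678 - 48896) = (8444 + 5796)/(-50574) = 14240*(-1/50574) = -7120/25287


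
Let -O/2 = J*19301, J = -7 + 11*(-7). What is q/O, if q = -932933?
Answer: -932933/3242568 ≈ -0.28771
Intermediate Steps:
J = -84 (J = -7 - 77 = -84)
O = 3242568 (O = -(-168)*19301 = -2*(-1621284) = 3242568)
q/O = -932933/3242568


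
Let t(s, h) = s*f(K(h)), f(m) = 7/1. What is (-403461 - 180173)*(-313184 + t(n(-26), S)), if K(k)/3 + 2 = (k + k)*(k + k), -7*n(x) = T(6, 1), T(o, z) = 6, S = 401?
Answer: 182788332460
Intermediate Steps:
n(x) = -6/7 (n(x) = -⅐*6 = -6/7)
K(k) = -6 + 12*k² (K(k) = -6 + 3*((k + k)*(k + k)) = -6 + 3*((2*k)*(2*k)) = -6 + 3*(4*k²) = -6 + 12*k²)
f(m) = 7 (f(m) = 7*1 = 7)
t(s, h) = 7*s (t(s, h) = s*7 = 7*s)
(-403461 - 180173)*(-313184 + t(n(-26), S)) = (-403461 - 180173)*(-313184 + 7*(-6/7)) = -583634*(-313184 - 6) = -583634*(-313190) = 182788332460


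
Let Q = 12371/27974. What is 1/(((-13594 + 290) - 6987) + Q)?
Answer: -27974/567608063 ≈ -4.9284e-5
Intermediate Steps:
Q = 12371/27974 (Q = 12371*(1/27974) = 12371/27974 ≈ 0.44223)
1/(((-13594 + 290) - 6987) + Q) = 1/(((-13594 + 290) - 6987) + 12371/27974) = 1/((-13304 - 6987) + 12371/27974) = 1/(-20291 + 12371/27974) = 1/(-567608063/27974) = -27974/567608063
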